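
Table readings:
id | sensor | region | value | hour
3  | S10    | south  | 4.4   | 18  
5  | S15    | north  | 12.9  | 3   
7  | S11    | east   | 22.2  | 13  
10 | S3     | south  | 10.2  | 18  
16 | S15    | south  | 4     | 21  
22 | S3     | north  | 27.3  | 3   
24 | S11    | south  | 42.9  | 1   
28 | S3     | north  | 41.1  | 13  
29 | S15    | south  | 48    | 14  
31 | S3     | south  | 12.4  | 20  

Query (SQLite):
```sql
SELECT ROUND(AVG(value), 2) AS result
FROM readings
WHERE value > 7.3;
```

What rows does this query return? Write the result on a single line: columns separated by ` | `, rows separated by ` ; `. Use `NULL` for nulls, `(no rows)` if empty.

27.13

Rows where value > 7.3 → value values: [12.9, 22.2, 10.2, 27.3, 42.9, 41.1, 48, 12.4].
AVG = 217 / 8 (rounded to 2 dp).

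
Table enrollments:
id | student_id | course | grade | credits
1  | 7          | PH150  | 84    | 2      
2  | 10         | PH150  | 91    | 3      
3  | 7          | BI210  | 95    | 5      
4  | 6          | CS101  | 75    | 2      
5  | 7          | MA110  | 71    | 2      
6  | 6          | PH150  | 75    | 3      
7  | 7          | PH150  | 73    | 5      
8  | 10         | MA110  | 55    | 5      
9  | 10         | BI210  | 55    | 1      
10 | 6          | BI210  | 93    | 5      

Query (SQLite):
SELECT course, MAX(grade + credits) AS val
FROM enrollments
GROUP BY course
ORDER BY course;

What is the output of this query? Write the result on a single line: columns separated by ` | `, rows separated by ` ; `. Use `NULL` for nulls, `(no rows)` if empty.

For each row compute grade + credits.
Group by course; take MAX of the expression per group.
  BI210: ids {3, 9, 10} → MAX(grade + credits)=100
  CS101: ids {4} → MAX(grade + credits)=77
  MA110: ids {5, 8} → MAX(grade + credits)=73
  PH150: ids {1, 2, 6, 7} → MAX(grade + credits)=94

BI210 | 100 ; CS101 | 77 ; MA110 | 73 ; PH150 | 94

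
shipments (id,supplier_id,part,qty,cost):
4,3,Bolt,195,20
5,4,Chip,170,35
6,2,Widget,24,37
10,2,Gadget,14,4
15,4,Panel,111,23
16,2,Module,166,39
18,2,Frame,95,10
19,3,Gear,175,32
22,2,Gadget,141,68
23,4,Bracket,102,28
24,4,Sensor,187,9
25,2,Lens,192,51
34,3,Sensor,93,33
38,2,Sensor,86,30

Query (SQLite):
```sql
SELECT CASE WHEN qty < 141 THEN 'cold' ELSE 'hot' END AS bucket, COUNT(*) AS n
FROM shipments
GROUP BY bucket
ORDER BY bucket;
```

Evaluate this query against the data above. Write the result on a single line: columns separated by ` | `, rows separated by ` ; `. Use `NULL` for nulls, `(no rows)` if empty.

cold | 7 ; hot | 7

Bucket rows by qty < 141 → 'cold' else 'hot'; count each bucket.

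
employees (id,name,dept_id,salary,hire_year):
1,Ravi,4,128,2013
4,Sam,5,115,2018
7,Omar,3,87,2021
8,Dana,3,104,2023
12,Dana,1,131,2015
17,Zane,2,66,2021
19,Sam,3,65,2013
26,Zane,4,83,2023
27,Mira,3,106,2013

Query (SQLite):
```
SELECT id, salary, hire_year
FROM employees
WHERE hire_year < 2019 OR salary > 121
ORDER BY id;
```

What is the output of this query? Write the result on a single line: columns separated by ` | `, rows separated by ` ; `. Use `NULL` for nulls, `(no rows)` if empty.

hire_year < 2019: ids {1, 4, 12, 19, 27}
salary > 121: ids {1, 12}
Combine with OR.

1 | 128 | 2013 ; 4 | 115 | 2018 ; 12 | 131 | 2015 ; 19 | 65 | 2013 ; 27 | 106 | 2013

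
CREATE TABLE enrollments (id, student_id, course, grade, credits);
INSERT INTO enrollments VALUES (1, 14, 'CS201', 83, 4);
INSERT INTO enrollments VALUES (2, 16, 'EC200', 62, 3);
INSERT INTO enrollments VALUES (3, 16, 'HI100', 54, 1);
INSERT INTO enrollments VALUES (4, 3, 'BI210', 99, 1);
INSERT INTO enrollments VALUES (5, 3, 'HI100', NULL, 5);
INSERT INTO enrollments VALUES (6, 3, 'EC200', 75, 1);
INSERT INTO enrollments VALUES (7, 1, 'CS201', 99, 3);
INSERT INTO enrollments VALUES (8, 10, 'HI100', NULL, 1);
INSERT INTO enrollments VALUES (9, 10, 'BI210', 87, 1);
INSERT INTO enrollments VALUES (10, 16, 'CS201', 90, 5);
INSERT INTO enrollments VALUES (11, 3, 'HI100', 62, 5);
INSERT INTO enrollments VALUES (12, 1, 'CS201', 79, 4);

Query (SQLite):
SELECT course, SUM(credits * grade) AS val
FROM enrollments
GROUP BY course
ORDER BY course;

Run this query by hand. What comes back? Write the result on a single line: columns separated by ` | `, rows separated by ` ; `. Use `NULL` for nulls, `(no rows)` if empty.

BI210 | 186 ; CS201 | 1395 ; EC200 | 261 ; HI100 | 364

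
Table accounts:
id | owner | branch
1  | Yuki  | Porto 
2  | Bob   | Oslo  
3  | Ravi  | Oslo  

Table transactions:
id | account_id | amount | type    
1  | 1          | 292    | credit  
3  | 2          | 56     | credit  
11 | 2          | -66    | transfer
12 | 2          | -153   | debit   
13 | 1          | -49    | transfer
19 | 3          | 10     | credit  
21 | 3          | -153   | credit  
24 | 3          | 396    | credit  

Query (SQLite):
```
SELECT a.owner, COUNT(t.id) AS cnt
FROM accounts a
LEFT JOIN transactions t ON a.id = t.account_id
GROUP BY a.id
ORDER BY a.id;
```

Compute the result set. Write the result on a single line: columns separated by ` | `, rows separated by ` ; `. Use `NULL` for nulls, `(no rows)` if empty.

Yuki | 2 ; Bob | 3 ; Ravi | 3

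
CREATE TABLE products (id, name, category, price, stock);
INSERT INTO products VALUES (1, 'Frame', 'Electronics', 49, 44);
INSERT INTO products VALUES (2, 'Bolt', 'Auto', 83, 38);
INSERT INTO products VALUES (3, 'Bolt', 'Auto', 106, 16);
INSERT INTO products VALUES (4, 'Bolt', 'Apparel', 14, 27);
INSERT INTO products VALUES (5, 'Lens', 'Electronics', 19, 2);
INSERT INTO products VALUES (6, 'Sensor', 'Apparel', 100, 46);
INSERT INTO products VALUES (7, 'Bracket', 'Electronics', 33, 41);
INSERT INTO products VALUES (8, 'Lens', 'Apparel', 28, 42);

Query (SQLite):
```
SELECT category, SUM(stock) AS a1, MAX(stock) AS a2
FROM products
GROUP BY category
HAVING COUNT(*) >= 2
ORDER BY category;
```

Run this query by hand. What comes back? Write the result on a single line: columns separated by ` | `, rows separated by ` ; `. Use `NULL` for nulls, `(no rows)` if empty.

Group products by category.
Per group compute: SUM(stock), MAX(stock).
HAVING: drop groups with fewer than 2 rows.
  Apparel: ids {4, 6, 8} → SUM(stock)=115, MAX(stock)=46
  Auto: ids {2, 3} → SUM(stock)=54, MAX(stock)=38
  Electronics: ids {1, 5, 7} → SUM(stock)=87, MAX(stock)=44

Apparel | 115 | 46 ; Auto | 54 | 38 ; Electronics | 87 | 44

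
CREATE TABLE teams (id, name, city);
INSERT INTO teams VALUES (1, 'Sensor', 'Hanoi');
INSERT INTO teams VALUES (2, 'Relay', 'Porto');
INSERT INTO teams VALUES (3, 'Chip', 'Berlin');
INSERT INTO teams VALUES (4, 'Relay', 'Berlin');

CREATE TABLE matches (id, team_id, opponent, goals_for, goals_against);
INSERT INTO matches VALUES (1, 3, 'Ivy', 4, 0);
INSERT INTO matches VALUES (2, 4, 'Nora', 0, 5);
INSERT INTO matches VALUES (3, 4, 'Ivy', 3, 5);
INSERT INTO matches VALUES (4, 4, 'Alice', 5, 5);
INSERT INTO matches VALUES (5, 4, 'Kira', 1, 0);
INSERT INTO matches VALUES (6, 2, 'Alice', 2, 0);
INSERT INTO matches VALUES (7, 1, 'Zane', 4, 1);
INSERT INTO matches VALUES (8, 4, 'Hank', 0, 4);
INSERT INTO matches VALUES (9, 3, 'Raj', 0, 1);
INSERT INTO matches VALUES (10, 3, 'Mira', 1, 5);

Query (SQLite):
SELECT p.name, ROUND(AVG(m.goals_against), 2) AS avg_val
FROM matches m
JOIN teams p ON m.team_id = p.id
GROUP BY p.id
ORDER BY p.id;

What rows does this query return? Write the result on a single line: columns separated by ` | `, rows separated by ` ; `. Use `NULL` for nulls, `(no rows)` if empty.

Sensor | 1 ; Relay | 0 ; Chip | 2 ; Relay | 3.8

Join each matches row to its teams via team_id.
Group joined rows by teams.id; compute ROUND(AVG(m.goals_against), 2) per group.
  1: ids {7} → ROUND(AVG(m.goals_against), 2)=1
  2: ids {6} → ROUND(AVG(m.goals_against), 2)=0
  3: ids {1, 9, 10} → ROUND(AVG(m.goals_against), 2)=2
  4: ids {2, 3, 4, 5, 8} → ROUND(AVG(m.goals_against), 2)=3.8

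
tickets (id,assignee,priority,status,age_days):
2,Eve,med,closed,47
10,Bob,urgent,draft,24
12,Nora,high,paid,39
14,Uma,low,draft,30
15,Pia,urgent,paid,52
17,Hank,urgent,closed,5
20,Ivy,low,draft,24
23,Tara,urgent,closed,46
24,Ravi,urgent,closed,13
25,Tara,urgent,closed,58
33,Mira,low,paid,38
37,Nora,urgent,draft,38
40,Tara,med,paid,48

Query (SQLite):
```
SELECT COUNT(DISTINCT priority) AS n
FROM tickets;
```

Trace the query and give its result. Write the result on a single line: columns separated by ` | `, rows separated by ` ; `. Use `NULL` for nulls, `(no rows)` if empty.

4

Count distinct non-NULL priority values.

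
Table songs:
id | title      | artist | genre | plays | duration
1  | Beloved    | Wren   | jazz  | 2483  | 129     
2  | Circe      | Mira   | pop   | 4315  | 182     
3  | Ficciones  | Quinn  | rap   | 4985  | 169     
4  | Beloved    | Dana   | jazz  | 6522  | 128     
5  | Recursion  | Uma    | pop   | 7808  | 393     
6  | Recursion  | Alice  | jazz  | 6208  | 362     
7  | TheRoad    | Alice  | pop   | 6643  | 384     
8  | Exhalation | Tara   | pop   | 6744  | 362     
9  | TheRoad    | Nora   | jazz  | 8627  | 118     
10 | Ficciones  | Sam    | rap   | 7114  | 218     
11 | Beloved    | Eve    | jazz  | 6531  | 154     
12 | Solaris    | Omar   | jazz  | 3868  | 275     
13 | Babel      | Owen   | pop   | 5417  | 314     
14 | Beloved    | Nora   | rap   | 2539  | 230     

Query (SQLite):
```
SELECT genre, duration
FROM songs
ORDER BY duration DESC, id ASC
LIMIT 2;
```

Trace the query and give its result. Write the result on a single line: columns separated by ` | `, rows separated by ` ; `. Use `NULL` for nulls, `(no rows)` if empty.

Sort by duration desc, tiebreak id asc: (393, id=5), (384, id=7), (362, id=6), (362, id=8), (314, id=13) …. Take first 2.

pop | 393 ; pop | 384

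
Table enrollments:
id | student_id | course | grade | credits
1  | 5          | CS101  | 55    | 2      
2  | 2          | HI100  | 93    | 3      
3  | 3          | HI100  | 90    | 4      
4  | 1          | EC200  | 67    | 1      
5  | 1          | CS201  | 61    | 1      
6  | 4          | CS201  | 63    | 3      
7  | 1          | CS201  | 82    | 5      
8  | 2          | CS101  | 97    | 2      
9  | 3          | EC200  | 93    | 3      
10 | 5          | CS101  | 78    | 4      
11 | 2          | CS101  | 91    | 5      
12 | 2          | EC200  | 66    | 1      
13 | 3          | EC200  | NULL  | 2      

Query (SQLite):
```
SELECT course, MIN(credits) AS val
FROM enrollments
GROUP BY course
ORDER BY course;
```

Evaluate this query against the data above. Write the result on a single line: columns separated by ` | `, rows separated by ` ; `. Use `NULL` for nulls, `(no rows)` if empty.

CS101 | 2 ; CS201 | 1 ; EC200 | 1 ; HI100 | 3

Partition enrollments by course; compute MIN(credits) within each group.
  CS101: ids {1, 8, 10, 11} → MIN(credits)=2
  CS201: ids {5, 6, 7} → MIN(credits)=1
  EC200: ids {4, 9, 12, 13} → MIN(credits)=1
  HI100: ids {2, 3} → MIN(credits)=3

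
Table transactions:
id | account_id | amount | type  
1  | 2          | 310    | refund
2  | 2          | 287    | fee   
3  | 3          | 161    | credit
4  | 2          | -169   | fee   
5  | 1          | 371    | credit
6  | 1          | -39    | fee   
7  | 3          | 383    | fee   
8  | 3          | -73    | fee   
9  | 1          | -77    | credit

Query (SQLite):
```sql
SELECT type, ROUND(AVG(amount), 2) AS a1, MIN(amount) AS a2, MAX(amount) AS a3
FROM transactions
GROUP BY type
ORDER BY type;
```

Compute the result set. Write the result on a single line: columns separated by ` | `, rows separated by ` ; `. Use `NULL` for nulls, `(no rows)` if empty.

credit | 151.67 | -77 | 371 ; fee | 77.8 | -169 | 383 ; refund | 310 | 310 | 310

Group transactions by type.
Per group compute: ROUND(AVG(amount), 2), MIN(amount), MAX(amount).
  credit: ids {3, 5, 9} → ROUND(AVG(amount), 2)=151.67, MIN(amount)=-77, MAX(amount)=371
  fee: ids {2, 4, 6, 7, 8} → ROUND(AVG(amount), 2)=77.8, MIN(amount)=-169, MAX(amount)=383
  refund: ids {1} → ROUND(AVG(amount), 2)=310, MIN(amount)=310, MAX(amount)=310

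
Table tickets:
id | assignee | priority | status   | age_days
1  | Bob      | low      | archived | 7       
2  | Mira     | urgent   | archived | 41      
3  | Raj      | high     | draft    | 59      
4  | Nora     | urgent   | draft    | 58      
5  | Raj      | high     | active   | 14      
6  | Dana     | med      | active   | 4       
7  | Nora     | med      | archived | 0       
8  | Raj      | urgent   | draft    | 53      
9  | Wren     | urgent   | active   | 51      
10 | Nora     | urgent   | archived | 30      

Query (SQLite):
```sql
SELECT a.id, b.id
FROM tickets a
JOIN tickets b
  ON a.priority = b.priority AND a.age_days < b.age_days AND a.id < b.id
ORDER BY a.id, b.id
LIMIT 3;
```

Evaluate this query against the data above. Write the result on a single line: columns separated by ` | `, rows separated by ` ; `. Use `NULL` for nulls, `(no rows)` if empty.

Pairs (a,b) with same priority, a.age_days < b.age_days, a.id < b.id.
priority groups: high:{3,5} low:{1} med:{6,7} urgent:{2,4,8,9,10}
Ordered by (a.id, b.id); first 3.

2 | 4 ; 2 | 8 ; 2 | 9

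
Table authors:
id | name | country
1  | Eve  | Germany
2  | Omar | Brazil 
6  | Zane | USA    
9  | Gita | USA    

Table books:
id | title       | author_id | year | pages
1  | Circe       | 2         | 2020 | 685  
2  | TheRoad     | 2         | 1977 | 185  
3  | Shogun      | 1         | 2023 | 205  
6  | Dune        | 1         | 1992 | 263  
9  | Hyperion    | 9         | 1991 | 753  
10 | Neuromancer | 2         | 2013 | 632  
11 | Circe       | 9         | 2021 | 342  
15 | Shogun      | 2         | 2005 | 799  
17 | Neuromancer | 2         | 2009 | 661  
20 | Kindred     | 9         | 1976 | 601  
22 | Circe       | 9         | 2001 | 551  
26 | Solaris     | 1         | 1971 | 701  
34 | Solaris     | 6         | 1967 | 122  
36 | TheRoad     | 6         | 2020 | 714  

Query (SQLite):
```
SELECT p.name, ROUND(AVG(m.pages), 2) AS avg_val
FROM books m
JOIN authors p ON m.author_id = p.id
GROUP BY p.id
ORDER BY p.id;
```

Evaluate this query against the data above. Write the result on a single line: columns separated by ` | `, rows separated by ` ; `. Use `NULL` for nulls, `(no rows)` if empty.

Eve | 389.67 ; Omar | 592.4 ; Zane | 418 ; Gita | 561.75

Join each books row to its authors via author_id.
Group joined rows by authors.id; compute ROUND(AVG(m.pages), 2) per group.
  1: ids {3, 6, 26} → ROUND(AVG(m.pages), 2)=389.67
  2: ids {1, 2, 10, 15, 17} → ROUND(AVG(m.pages), 2)=592.4
  6: ids {34, 36} → ROUND(AVG(m.pages), 2)=418
  9: ids {9, 11, 20, 22} → ROUND(AVG(m.pages), 2)=561.75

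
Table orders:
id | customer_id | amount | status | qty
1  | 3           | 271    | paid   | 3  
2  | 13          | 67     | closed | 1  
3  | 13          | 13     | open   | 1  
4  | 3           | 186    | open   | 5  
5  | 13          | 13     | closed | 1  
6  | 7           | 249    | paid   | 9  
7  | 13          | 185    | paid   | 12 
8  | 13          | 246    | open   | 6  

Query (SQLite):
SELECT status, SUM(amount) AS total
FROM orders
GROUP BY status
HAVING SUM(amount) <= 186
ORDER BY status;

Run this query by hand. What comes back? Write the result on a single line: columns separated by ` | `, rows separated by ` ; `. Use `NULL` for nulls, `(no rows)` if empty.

closed | 80

Partition orders by status; compute SUM(amount) within each group.
HAVING: keep groups where SUM(amount) <= 186.
  closed: ids {2, 5} → SUM(amount)=80
  open: ids {3, 4, 8} → SUM(amount)=445
  paid: ids {1, 6, 7} → SUM(amount)=705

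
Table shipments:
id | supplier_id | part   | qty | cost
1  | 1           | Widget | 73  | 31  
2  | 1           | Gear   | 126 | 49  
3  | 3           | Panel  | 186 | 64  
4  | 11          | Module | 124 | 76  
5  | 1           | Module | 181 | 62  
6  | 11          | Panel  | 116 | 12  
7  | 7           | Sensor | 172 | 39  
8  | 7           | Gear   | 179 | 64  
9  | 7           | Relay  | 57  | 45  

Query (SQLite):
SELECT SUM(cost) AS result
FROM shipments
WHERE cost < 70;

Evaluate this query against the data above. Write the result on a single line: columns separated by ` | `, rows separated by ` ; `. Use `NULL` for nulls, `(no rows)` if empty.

Rows where cost < 70 → cost values: [31, 49, 64, 62, 12, 39, 64, 45].
SUM of non-NULL values = 366.

366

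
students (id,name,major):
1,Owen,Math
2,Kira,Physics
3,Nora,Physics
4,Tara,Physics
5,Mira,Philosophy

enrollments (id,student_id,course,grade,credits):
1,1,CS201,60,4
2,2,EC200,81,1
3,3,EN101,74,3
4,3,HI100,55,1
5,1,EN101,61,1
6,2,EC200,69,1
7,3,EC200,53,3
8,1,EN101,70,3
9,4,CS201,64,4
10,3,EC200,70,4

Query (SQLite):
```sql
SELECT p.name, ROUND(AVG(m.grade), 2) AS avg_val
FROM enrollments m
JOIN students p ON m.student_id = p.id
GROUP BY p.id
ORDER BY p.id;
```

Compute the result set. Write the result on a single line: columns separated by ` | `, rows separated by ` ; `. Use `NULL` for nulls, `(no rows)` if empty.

Join each enrollments row to its students via student_id.
Group joined rows by students.id; compute ROUND(AVG(m.grade), 2) per group.
  1: ids {1, 5, 8} → ROUND(AVG(m.grade), 2)=63.67
  2: ids {2, 6} → ROUND(AVG(m.grade), 2)=75
  3: ids {3, 4, 7, 10} → ROUND(AVG(m.grade), 2)=63
  4: ids {9} → ROUND(AVG(m.grade), 2)=64

Owen | 63.67 ; Kira | 75 ; Nora | 63 ; Tara | 64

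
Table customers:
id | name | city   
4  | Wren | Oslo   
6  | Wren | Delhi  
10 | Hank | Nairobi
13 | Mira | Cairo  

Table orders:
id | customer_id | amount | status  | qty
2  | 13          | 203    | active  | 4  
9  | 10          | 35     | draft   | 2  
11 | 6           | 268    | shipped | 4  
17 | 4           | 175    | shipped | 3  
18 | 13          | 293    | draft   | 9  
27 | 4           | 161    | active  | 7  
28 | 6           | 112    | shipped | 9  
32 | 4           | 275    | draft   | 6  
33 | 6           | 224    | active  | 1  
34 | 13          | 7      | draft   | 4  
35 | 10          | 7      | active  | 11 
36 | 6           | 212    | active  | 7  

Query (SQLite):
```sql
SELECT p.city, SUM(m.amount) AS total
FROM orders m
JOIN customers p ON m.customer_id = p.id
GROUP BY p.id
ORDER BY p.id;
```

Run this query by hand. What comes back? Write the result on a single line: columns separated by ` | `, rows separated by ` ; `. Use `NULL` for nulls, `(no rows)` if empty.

Join each orders row to its customers via customer_id.
Group joined rows by customers.id; compute SUM(m.amount) per group.
  4: ids {17, 27, 32} → SUM(m.amount)=611
  6: ids {11, 28, 33, 36} → SUM(m.amount)=816
  10: ids {9, 35} → SUM(m.amount)=42
  13: ids {2, 18, 34} → SUM(m.amount)=503

Oslo | 611 ; Delhi | 816 ; Nairobi | 42 ; Cairo | 503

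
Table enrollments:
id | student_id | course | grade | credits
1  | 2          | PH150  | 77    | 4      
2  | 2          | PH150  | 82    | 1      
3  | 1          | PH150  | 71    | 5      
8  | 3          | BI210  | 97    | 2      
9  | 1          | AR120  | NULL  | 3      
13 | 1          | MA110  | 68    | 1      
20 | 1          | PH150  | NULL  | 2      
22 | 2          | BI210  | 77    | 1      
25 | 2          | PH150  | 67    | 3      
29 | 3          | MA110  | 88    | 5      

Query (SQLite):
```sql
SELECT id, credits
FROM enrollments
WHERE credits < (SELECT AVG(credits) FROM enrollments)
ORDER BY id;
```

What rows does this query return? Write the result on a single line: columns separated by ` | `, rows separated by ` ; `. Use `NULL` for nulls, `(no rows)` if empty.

Scalar subquery: AVG(credits) over all enrollments rows = 2.7.
Keep rows where credits < that value.

2 | 1 ; 8 | 2 ; 13 | 1 ; 20 | 2 ; 22 | 1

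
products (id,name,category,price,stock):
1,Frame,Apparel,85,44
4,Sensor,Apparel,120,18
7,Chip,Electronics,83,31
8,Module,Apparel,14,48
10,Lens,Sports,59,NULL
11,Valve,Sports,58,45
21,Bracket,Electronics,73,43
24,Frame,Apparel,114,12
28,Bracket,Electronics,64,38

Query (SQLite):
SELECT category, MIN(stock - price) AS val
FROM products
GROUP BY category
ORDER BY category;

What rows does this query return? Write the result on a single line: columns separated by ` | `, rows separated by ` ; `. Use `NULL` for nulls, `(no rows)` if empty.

Apparel | -102 ; Electronics | -52 ; Sports | -13

For each row compute stock - price.
Group by category; take MIN of the expression per group.
  Apparel: ids {1, 4, 8, 24} → MIN(stock - price)=-102
  Electronics: ids {7, 21, 28} → MIN(stock - price)=-52
  Sports: ids {10, 11} → MIN(stock - price)=-13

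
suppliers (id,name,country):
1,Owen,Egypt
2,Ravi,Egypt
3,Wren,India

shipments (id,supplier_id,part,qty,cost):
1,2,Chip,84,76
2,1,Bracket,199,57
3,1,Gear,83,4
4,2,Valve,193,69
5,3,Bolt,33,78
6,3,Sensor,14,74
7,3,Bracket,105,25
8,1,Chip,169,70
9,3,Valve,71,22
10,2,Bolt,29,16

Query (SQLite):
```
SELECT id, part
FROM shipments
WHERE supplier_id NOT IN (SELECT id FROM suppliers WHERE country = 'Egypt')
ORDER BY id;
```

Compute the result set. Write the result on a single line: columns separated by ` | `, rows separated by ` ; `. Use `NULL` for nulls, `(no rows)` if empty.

5 | Bolt ; 6 | Sensor ; 7 | Bracket ; 9 | Valve

Inner query: suppliers.id where country = 'Egypt'.
Outer: keep shipments rows whose supplier_id is not in that set.
Inner query → {1, 2}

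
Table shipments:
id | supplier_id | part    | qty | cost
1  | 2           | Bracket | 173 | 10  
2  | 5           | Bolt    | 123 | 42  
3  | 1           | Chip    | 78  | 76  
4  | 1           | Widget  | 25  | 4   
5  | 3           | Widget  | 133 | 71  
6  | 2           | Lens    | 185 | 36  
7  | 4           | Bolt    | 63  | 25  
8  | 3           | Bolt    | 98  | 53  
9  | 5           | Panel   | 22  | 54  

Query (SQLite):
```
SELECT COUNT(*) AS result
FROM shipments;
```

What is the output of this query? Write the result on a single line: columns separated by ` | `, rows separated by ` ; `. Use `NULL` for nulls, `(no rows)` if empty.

All qty values: [173, 123, 78, 25, 133, 185, 63, 98, 22].
COUNT(*) counts rows → 9.

9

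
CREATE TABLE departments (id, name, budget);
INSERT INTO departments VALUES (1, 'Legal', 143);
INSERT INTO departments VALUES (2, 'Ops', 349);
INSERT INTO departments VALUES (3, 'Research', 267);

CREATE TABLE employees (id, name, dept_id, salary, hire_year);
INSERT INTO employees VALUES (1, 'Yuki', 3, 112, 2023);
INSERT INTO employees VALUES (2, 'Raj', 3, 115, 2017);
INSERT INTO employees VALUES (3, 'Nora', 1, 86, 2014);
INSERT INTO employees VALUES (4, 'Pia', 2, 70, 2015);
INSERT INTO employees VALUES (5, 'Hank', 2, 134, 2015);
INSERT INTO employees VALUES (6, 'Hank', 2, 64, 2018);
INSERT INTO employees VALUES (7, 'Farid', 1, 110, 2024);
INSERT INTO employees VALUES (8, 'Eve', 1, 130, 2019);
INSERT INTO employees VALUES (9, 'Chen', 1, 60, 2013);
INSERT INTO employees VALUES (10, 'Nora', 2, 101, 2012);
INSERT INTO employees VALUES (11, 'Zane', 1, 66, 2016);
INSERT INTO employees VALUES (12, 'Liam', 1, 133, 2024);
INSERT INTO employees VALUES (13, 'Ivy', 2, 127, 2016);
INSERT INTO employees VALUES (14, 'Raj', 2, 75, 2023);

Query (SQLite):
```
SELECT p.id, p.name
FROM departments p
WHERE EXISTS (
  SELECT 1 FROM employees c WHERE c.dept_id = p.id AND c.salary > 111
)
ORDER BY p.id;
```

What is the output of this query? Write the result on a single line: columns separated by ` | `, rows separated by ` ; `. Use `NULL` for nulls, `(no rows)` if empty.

1 | Legal ; 2 | Ops ; 3 | Research

For each departments row, check whether any employees with matching dept_id has salary > 111.
Keep rows where that is true.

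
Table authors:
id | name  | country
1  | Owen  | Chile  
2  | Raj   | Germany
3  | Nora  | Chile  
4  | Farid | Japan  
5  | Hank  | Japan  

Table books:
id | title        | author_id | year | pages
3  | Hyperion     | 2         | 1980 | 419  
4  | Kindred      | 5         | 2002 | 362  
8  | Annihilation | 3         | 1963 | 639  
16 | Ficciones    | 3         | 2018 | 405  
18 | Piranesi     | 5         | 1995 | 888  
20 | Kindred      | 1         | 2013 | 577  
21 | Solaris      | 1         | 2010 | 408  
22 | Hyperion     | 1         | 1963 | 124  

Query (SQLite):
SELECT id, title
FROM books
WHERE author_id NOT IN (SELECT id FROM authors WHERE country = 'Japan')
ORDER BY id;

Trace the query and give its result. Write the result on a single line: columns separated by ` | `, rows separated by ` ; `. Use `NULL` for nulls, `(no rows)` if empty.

Inner query: authors.id where country = 'Japan'.
Outer: keep books rows whose author_id is not in that set.
Inner query → {4, 5}

3 | Hyperion ; 8 | Annihilation ; 16 | Ficciones ; 20 | Kindred ; 21 | Solaris ; 22 | Hyperion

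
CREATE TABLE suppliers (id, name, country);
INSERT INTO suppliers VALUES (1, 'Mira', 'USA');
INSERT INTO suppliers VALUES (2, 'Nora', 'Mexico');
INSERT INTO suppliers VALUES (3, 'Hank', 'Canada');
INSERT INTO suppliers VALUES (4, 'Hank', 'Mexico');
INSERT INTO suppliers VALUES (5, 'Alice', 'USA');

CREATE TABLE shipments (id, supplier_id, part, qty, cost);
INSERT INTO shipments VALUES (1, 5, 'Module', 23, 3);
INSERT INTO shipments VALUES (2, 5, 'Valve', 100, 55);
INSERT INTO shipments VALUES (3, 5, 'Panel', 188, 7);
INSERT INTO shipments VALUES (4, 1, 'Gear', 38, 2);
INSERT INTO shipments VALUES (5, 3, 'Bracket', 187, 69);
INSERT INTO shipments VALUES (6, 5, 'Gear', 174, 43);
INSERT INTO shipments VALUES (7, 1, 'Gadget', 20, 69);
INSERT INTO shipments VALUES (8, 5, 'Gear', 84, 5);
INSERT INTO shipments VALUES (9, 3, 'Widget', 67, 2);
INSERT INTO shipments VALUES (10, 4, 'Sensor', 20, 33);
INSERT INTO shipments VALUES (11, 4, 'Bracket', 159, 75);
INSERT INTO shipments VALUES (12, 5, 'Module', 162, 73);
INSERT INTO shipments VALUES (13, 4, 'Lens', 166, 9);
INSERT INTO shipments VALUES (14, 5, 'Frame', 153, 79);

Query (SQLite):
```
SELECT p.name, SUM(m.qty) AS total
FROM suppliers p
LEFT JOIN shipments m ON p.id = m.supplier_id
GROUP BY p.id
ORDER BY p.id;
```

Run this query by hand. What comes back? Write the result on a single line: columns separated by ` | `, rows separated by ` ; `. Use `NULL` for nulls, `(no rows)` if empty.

LEFT JOIN keeps every suppliers row; unmatched ones get NULL for shipments columns.
Group by suppliers.id and compute SUM(m.qty). SUM over an all-NULL group is NULL.
  1: ids {4, 7} → SUM(m.qty)=58
  2: ids {—} → SUM(m.qty)=NULL
  3: ids {5, 9} → SUM(m.qty)=254
  4: ids {10, 11, 13} → SUM(m.qty)=345
  5: ids {1, 2, 3, 6, 8, 12, 14} → SUM(m.qty)=884

Mira | 58 ; Nora | NULL ; Hank | 254 ; Hank | 345 ; Alice | 884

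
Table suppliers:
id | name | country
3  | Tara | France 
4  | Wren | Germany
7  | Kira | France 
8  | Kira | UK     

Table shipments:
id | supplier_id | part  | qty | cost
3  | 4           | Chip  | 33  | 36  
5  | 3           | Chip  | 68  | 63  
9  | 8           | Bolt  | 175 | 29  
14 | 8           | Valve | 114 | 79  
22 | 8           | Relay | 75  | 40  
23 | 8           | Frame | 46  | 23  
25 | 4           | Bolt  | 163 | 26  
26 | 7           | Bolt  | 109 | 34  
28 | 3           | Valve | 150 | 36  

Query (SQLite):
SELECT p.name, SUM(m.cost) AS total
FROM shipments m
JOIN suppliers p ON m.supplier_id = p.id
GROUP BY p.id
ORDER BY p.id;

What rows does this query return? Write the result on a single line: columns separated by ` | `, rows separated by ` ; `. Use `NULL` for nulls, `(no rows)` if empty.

Join each shipments row to its suppliers via supplier_id.
Group joined rows by suppliers.id; compute SUM(m.cost) per group.
  3: ids {5, 28} → SUM(m.cost)=99
  4: ids {3, 25} → SUM(m.cost)=62
  7: ids {26} → SUM(m.cost)=34
  8: ids {9, 14, 22, 23} → SUM(m.cost)=171

Tara | 99 ; Wren | 62 ; Kira | 34 ; Kira | 171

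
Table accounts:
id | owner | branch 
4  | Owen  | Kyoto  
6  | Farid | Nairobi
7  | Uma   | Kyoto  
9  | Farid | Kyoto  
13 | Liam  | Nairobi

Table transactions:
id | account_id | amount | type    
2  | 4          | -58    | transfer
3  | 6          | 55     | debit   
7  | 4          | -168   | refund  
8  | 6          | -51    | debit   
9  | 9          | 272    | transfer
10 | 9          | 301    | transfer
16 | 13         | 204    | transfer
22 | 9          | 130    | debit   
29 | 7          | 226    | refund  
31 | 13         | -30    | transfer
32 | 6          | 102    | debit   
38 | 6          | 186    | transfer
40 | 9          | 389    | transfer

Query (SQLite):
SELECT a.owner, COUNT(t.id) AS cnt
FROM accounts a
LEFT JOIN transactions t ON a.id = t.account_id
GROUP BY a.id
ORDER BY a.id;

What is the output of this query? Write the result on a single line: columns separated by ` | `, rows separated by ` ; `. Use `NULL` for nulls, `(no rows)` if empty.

Owen | 2 ; Farid | 4 ; Uma | 1 ; Farid | 4 ; Liam | 2

LEFT JOIN keeps every accounts row; unmatched ones get NULL for transactions columns.
Group by accounts.id and compute COUNT(t.id). COUNT(col) of an all-NULL group is 0.
  4: ids {2, 7} → COUNT(t.id)=2
  6: ids {3, 8, 32, 38} → COUNT(t.id)=4
  7: ids {29} → COUNT(t.id)=1
  9: ids {9, 10, 22, 40} → COUNT(t.id)=4
  13: ids {16, 31} → COUNT(t.id)=2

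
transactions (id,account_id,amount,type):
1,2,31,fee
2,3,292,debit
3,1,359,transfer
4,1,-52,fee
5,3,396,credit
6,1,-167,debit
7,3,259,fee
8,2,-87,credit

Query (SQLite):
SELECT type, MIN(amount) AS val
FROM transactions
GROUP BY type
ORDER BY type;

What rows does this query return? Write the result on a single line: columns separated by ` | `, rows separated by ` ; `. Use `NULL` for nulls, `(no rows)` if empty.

credit | -87 ; debit | -167 ; fee | -52 ; transfer | 359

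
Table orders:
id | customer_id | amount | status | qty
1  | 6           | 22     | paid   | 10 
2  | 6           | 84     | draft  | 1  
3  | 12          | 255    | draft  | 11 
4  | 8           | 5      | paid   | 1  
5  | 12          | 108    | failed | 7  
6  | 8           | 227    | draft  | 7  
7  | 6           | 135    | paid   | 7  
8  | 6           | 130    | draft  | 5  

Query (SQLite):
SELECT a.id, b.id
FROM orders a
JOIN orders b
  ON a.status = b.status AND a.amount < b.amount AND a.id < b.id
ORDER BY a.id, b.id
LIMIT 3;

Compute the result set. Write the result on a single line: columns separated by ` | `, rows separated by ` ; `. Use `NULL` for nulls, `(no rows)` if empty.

1 | 7 ; 2 | 3 ; 2 | 6

Pairs (a,b) with same status, a.amount < b.amount, a.id < b.id.
status groups: draft:{2,3,6,8} failed:{5} paid:{1,4,7}
Ordered by (a.id, b.id); first 3.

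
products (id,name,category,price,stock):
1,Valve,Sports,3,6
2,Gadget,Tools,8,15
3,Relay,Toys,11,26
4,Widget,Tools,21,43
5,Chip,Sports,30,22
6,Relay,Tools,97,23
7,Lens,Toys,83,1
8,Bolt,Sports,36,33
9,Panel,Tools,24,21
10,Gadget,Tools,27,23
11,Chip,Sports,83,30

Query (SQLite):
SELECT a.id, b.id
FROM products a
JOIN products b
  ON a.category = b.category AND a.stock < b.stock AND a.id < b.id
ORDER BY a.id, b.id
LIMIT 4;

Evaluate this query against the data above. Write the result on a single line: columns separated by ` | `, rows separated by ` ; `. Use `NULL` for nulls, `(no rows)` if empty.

1 | 5 ; 1 | 8 ; 1 | 11 ; 2 | 4

Pairs (a,b) with same category, a.stock < b.stock, a.id < b.id.
category groups: Sports:{1,5,8,11} Tools:{2,4,6,9,10} Toys:{3,7}
Ordered by (a.id, b.id); first 4.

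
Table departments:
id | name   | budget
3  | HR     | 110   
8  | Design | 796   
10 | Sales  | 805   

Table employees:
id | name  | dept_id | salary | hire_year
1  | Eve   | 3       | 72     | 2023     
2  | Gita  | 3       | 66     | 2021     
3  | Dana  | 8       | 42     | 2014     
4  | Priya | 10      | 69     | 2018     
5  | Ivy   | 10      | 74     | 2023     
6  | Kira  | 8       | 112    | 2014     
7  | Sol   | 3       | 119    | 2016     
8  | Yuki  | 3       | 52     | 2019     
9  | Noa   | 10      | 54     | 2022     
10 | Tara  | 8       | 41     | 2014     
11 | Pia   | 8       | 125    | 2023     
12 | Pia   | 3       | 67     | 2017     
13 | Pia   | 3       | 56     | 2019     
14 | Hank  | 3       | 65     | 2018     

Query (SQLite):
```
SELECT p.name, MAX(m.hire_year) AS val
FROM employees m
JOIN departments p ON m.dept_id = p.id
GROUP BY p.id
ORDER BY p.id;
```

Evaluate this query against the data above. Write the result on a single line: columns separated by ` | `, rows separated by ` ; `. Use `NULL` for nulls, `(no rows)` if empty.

Join each employees row to its departments via dept_id.
Group joined rows by departments.id; compute MAX(m.hire_year) per group.
  3: ids {1, 2, 7, 8, 12, 13, 14} → MAX(m.hire_year)=2023
  8: ids {3, 6, 10, 11} → MAX(m.hire_year)=2023
  10: ids {4, 5, 9} → MAX(m.hire_year)=2023

HR | 2023 ; Design | 2023 ; Sales | 2023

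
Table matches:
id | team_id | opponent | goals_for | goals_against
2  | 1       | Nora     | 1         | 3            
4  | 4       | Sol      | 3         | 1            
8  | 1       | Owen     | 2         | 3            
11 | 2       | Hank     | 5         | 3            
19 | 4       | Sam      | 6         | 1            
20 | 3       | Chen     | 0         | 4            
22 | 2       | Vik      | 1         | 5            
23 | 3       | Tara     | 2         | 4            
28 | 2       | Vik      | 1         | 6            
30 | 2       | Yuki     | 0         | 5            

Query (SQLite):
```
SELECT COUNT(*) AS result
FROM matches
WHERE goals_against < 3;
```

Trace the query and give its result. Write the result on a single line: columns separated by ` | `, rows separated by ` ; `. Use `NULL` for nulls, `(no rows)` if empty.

2

Rows where goals_against < 3 → goals_against values: [1, 1].
COUNT(*) counts rows → 2.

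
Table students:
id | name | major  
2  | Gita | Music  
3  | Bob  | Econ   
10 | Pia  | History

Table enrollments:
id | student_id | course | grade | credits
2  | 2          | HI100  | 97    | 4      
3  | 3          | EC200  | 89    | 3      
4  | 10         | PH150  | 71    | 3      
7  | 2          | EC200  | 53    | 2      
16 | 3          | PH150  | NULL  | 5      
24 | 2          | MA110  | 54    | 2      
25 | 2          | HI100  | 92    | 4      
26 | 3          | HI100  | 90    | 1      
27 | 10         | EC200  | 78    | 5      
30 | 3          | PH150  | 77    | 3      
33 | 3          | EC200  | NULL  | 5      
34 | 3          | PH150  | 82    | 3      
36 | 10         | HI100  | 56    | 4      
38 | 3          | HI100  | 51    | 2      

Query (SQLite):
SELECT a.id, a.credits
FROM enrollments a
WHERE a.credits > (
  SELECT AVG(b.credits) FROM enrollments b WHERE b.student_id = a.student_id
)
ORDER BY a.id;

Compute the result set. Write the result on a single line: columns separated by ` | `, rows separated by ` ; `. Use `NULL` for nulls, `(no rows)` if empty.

2 | 4 ; 16 | 5 ; 25 | 4 ; 27 | 5 ; 33 | 5

For each enrollments row a, compute AVG(credits) over rows sharing a.student_id.
Keep row a if a.credits > that per-group AVG.
  student_id=2: AVG(credits) = 3.0
  student_id=3: AVG(credits) = 3.142857
  student_id=10: AVG(credits) = 4.0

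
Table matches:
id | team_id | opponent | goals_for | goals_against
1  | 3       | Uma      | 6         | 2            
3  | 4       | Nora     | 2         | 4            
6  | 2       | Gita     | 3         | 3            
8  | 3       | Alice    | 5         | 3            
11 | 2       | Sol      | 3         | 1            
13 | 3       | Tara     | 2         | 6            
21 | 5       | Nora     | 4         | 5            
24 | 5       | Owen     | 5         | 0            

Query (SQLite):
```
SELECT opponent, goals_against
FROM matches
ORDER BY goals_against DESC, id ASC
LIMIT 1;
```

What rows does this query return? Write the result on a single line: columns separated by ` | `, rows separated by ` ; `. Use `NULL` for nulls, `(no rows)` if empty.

Tara | 6

Sort by goals_against desc, tiebreak id asc: (6, id=13), (5, id=21), (4, id=3), (3, id=6) …. Take first 1.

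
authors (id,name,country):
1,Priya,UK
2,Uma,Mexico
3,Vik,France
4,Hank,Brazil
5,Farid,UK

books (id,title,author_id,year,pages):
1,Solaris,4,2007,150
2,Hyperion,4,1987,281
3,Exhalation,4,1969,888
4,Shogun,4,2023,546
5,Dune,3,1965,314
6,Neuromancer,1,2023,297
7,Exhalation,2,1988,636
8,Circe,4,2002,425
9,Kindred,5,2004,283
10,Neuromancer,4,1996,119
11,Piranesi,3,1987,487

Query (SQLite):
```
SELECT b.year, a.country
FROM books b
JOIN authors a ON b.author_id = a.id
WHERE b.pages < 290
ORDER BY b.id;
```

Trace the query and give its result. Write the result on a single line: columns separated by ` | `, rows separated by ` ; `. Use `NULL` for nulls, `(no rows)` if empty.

2007 | Brazil ; 1987 | Brazil ; 2004 | UK ; 1996 | Brazil

Each books row matches the authors row where author_id = authors.id.
Then keep rows with b.pages < 290.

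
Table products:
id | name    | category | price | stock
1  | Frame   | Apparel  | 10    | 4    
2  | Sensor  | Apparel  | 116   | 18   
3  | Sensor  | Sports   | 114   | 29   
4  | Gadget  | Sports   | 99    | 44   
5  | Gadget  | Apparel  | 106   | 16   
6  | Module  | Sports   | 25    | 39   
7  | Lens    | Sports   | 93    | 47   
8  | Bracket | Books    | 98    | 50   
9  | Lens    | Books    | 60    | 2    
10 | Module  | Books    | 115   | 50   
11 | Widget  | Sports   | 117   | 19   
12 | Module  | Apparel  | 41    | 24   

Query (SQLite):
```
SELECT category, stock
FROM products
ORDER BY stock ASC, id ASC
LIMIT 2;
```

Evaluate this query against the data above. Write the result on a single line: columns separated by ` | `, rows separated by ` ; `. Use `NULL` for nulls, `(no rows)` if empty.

Books | 2 ; Apparel | 4

Sort by stock asc, tiebreak id asc: (2, id=9), (4, id=1), (16, id=5), (18, id=2), (19, id=11) …. Take first 2.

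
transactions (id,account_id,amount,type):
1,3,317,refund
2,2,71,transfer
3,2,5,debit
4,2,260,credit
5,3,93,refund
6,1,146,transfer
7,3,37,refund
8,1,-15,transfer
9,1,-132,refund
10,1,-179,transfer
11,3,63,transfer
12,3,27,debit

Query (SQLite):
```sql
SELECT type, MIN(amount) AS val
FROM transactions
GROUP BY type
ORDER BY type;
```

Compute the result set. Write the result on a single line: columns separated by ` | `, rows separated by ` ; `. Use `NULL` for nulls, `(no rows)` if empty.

Partition transactions by type; compute MIN(amount) within each group.
  credit: ids {4} → MIN(amount)=260
  debit: ids {3, 12} → MIN(amount)=5
  refund: ids {1, 5, 7, 9} → MIN(amount)=-132
  transfer: ids {2, 6, 8, 10, 11} → MIN(amount)=-179

credit | 260 ; debit | 5 ; refund | -132 ; transfer | -179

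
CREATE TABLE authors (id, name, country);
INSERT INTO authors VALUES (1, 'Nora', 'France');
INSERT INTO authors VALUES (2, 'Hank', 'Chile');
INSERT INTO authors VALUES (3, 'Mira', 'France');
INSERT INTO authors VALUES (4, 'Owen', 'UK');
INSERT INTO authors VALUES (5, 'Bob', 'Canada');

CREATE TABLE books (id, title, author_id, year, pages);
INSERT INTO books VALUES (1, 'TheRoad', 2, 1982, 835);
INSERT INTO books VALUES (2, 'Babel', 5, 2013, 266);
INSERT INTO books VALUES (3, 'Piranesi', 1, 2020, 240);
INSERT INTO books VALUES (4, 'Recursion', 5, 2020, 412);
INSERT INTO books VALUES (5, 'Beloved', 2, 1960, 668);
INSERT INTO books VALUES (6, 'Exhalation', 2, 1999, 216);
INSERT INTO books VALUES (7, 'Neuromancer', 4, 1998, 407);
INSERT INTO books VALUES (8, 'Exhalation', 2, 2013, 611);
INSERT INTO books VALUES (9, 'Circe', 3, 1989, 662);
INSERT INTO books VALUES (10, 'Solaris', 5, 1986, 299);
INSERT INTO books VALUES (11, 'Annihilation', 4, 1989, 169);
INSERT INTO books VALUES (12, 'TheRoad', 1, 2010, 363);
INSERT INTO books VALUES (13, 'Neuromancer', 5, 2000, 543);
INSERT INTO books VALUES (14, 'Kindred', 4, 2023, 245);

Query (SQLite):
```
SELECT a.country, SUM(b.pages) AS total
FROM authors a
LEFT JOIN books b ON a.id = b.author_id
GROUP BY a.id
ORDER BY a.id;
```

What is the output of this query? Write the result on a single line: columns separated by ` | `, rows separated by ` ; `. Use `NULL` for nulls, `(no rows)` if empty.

LEFT JOIN keeps every authors row; unmatched ones get NULL for books columns.
Group by authors.id and compute SUM(b.pages). SUM over an all-NULL group is NULL.
  1: ids {3, 12} → SUM(b.pages)=603
  2: ids {1, 5, 6, 8} → SUM(b.pages)=2330
  3: ids {9} → SUM(b.pages)=662
  4: ids {7, 11, 14} → SUM(b.pages)=821
  5: ids {2, 4, 10, 13} → SUM(b.pages)=1520

France | 603 ; Chile | 2330 ; France | 662 ; UK | 821 ; Canada | 1520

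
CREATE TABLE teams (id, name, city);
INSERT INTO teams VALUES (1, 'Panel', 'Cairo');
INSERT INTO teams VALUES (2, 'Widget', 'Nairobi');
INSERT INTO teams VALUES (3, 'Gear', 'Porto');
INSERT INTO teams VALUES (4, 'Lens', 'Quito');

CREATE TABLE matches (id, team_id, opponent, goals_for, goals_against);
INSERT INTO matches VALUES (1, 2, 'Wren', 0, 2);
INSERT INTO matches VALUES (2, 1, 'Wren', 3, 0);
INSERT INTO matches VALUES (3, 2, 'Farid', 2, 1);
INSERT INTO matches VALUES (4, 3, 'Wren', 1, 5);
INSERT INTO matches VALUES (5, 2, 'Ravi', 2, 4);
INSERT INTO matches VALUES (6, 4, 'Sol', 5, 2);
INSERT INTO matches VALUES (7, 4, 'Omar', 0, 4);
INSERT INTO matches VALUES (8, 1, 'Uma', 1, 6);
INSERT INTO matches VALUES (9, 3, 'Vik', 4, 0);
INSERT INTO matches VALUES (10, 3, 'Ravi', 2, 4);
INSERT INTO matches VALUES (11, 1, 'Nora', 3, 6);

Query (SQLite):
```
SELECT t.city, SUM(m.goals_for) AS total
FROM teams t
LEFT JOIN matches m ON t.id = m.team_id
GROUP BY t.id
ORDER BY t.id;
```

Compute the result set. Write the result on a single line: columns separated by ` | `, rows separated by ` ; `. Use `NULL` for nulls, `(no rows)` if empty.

LEFT JOIN keeps every teams row; unmatched ones get NULL for matches columns.
Group by teams.id and compute SUM(m.goals_for). SUM over an all-NULL group is NULL.
  1: ids {2, 8, 11} → SUM(m.goals_for)=7
  2: ids {1, 3, 5} → SUM(m.goals_for)=4
  3: ids {4, 9, 10} → SUM(m.goals_for)=7
  4: ids {6, 7} → SUM(m.goals_for)=5

Cairo | 7 ; Nairobi | 4 ; Porto | 7 ; Quito | 5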